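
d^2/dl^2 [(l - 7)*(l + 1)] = 2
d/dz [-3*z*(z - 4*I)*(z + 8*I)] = -9*z^2 - 24*I*z - 96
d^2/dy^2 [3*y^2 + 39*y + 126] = 6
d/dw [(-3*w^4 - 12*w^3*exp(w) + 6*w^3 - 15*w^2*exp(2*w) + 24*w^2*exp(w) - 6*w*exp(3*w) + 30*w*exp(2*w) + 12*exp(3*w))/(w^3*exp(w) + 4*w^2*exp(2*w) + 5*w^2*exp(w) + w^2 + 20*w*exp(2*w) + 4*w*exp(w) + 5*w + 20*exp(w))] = 3*((w^4 + 4*w^3*exp(w) - 2*w^3 + 5*w^2*exp(2*w) - 8*w^2*exp(w) + 2*w*exp(3*w) - 10*w*exp(2*w) - 4*exp(3*w))*(w^3*exp(w) + 8*w^2*exp(2*w) + 8*w^2*exp(w) + 48*w*exp(2*w) + 14*w*exp(w) + 2*w + 20*exp(2*w) + 24*exp(w) + 5) + 2*(w^3*exp(w) + 4*w^2*exp(2*w) + 5*w^2*exp(w) + w^2 + 20*w*exp(2*w) + 4*w*exp(w) + 5*w + 20*exp(w))*(-2*w^3*exp(w) - 2*w^3 - 5*w^2*exp(2*w) - 2*w^2*exp(w) + 3*w^2 - 3*w*exp(3*w) + 5*w*exp(2*w) + 8*w*exp(w) + 5*exp(3*w) + 5*exp(2*w)))/(w^3*exp(w) + 4*w^2*exp(2*w) + 5*w^2*exp(w) + w^2 + 20*w*exp(2*w) + 4*w*exp(w) + 5*w + 20*exp(w))^2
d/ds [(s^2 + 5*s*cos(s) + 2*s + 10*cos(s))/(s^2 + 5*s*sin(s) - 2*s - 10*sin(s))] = (-5*sqrt(2)*s^3*sin(s + pi/4) - 5*sqrt(2)*s^2*cos(s + pi/4) - 29*s^2 - 50*sin(2*s) + 20*sqrt(2)*cos(s + pi/4) + 100)/((s - 2)^2*(s + 5*sin(s))^2)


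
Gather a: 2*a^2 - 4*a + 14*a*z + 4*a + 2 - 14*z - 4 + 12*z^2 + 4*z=2*a^2 + 14*a*z + 12*z^2 - 10*z - 2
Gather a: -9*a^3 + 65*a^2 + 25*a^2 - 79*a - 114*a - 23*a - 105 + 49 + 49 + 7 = -9*a^3 + 90*a^2 - 216*a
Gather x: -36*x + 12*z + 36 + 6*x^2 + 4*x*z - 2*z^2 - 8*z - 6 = 6*x^2 + x*(4*z - 36) - 2*z^2 + 4*z + 30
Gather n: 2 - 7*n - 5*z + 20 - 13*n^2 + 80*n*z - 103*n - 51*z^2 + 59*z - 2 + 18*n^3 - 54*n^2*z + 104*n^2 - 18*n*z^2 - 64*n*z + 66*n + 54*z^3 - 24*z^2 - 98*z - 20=18*n^3 + n^2*(91 - 54*z) + n*(-18*z^2 + 16*z - 44) + 54*z^3 - 75*z^2 - 44*z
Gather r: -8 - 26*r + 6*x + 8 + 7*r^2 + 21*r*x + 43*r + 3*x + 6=7*r^2 + r*(21*x + 17) + 9*x + 6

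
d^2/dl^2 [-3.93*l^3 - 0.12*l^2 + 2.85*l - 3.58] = -23.58*l - 0.24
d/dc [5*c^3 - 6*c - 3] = 15*c^2 - 6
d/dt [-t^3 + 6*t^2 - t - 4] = -3*t^2 + 12*t - 1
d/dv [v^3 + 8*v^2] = v*(3*v + 16)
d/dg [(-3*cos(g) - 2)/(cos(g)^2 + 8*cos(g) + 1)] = (3*sin(g)^2 - 4*cos(g) - 16)*sin(g)/(cos(g)^2 + 8*cos(g) + 1)^2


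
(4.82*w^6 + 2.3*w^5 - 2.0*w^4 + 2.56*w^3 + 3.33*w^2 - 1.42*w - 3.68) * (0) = 0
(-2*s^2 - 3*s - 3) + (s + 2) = -2*s^2 - 2*s - 1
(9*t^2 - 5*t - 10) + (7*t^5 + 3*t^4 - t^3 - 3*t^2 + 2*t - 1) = 7*t^5 + 3*t^4 - t^3 + 6*t^2 - 3*t - 11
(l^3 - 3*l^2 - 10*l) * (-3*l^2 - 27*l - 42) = -3*l^5 - 18*l^4 + 69*l^3 + 396*l^2 + 420*l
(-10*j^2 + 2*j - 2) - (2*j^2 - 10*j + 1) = -12*j^2 + 12*j - 3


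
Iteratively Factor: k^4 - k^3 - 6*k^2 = (k + 2)*(k^3 - 3*k^2) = (k - 3)*(k + 2)*(k^2) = k*(k - 3)*(k + 2)*(k)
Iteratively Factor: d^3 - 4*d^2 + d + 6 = (d - 3)*(d^2 - d - 2) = (d - 3)*(d + 1)*(d - 2)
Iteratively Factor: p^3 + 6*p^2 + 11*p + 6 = (p + 2)*(p^2 + 4*p + 3) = (p + 1)*(p + 2)*(p + 3)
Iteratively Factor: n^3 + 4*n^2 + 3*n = (n)*(n^2 + 4*n + 3) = n*(n + 1)*(n + 3)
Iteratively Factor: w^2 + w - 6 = (w + 3)*(w - 2)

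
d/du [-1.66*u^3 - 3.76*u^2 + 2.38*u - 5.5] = -4.98*u^2 - 7.52*u + 2.38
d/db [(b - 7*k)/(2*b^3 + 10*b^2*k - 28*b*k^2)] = (b*(b^2 + 5*b*k - 14*k^2) - (b - 7*k)*(3*b^2 + 10*b*k - 14*k^2))/(2*b^2*(b^2 + 5*b*k - 14*k^2)^2)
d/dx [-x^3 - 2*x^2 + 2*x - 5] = -3*x^2 - 4*x + 2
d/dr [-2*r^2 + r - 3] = 1 - 4*r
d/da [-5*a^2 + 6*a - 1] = 6 - 10*a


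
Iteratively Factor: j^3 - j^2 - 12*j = (j)*(j^2 - j - 12) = j*(j - 4)*(j + 3)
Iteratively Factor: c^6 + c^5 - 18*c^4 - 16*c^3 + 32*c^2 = (c)*(c^5 + c^4 - 18*c^3 - 16*c^2 + 32*c) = c*(c + 4)*(c^4 - 3*c^3 - 6*c^2 + 8*c) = c*(c - 4)*(c + 4)*(c^3 + c^2 - 2*c) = c^2*(c - 4)*(c + 4)*(c^2 + c - 2) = c^2*(c - 4)*(c - 1)*(c + 4)*(c + 2)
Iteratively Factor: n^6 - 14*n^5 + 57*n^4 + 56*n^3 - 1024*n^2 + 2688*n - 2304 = (n + 4)*(n^5 - 18*n^4 + 129*n^3 - 460*n^2 + 816*n - 576) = (n - 4)*(n + 4)*(n^4 - 14*n^3 + 73*n^2 - 168*n + 144) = (n - 4)*(n - 3)*(n + 4)*(n^3 - 11*n^2 + 40*n - 48) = (n - 4)^2*(n - 3)*(n + 4)*(n^2 - 7*n + 12) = (n - 4)^3*(n - 3)*(n + 4)*(n - 3)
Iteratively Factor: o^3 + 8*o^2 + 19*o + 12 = (o + 4)*(o^2 + 4*o + 3) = (o + 3)*(o + 4)*(o + 1)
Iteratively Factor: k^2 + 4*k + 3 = (k + 1)*(k + 3)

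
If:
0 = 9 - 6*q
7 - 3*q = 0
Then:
No Solution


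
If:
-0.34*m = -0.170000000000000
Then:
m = 0.50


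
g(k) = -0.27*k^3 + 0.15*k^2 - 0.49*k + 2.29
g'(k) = -0.81*k^2 + 0.3*k - 0.49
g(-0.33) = 2.48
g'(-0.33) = -0.68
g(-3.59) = 18.47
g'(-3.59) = -12.01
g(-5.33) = 50.05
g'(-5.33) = -25.10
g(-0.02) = 2.30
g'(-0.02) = -0.50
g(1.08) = 1.60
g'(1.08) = -1.11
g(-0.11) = 2.35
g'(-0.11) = -0.53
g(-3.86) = 21.94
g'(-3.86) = -13.72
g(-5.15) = 45.67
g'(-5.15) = -23.52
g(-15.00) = 954.64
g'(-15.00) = -187.24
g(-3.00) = 12.40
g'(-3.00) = -8.68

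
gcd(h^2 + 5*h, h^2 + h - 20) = h + 5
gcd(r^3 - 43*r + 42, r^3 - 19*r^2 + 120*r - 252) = r - 6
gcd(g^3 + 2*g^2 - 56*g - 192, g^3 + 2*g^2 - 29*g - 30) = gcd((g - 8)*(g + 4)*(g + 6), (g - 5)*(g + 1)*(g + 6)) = g + 6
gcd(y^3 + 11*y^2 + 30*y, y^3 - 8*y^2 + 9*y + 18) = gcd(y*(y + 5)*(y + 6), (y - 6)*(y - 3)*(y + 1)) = 1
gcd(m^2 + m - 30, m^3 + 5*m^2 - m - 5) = 1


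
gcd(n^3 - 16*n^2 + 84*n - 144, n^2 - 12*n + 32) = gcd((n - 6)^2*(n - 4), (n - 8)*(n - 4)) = n - 4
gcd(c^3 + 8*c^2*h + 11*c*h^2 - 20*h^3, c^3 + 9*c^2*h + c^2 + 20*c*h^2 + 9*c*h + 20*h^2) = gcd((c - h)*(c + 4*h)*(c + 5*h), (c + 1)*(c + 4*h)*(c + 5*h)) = c^2 + 9*c*h + 20*h^2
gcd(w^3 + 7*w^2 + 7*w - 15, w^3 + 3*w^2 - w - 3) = w^2 + 2*w - 3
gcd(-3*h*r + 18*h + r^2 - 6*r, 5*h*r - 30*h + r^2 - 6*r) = r - 6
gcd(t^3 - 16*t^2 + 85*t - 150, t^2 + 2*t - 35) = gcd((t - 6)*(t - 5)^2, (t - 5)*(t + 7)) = t - 5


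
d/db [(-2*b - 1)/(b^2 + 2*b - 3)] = 2*(b^2 + b + 4)/(b^4 + 4*b^3 - 2*b^2 - 12*b + 9)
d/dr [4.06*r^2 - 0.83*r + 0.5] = 8.12*r - 0.83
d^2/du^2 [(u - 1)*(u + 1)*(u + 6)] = 6*u + 12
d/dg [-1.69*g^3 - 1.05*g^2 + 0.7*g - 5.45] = -5.07*g^2 - 2.1*g + 0.7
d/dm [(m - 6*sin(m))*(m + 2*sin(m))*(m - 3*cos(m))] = 3*m^2*sin(m) - 4*m^2*cos(m) + 3*m^2 - 8*m*sin(m) - 6*m*cos(m) + 12*sqrt(2)*m*cos(2*m + pi/4) - 9*sin(m) + 27*sin(3*m) + 6*sqrt(2)*sin(2*m + pi/4) - 6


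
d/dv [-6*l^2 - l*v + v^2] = -l + 2*v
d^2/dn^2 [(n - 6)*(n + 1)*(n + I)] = 6*n - 10 + 2*I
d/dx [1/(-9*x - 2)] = 9/(9*x + 2)^2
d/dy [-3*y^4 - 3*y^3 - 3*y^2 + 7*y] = -12*y^3 - 9*y^2 - 6*y + 7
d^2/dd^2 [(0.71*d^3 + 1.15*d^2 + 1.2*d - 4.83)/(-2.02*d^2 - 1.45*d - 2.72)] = (1.4210854715202e-14*d^4 + 1.76023800000004*d^3 + 139.359912*d^2 + 92.924916*d - 40.316474)/(8.242408*d^6 + 17.74974*d^5 + 46.037214*d^4 + 50.849905*d^3 + 61.990704*d^2 + 32.18304*d + 20.123648)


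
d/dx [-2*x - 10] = -2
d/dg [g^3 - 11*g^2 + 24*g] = 3*g^2 - 22*g + 24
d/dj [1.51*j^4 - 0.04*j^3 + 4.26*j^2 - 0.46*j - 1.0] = 6.04*j^3 - 0.12*j^2 + 8.52*j - 0.46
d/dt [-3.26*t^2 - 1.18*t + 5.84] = -6.52*t - 1.18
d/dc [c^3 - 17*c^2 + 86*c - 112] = 3*c^2 - 34*c + 86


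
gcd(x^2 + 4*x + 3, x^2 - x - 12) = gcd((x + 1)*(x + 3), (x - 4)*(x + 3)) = x + 3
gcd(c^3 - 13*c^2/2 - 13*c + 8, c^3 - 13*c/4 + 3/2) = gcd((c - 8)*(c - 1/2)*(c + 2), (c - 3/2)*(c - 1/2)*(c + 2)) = c^2 + 3*c/2 - 1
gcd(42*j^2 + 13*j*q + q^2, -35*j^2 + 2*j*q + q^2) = 7*j + q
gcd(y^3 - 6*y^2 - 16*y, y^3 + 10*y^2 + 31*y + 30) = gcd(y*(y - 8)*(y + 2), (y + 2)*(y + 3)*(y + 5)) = y + 2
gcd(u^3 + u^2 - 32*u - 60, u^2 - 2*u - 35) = u + 5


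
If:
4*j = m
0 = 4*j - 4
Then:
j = 1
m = 4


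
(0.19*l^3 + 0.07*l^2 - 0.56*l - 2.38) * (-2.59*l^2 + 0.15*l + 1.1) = -0.4921*l^5 - 0.1528*l^4 + 1.6699*l^3 + 6.1572*l^2 - 0.973*l - 2.618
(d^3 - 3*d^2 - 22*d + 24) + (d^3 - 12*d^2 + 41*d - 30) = 2*d^3 - 15*d^2 + 19*d - 6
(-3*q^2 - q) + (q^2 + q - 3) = -2*q^2 - 3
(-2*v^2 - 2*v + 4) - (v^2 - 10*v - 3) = -3*v^2 + 8*v + 7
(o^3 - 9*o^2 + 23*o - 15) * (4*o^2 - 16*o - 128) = 4*o^5 - 52*o^4 + 108*o^3 + 724*o^2 - 2704*o + 1920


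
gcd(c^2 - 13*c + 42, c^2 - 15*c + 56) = c - 7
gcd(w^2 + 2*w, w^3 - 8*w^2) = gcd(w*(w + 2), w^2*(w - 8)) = w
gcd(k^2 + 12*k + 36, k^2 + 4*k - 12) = k + 6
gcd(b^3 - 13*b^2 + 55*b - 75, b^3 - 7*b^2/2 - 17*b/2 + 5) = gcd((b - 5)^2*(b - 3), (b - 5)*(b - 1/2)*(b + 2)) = b - 5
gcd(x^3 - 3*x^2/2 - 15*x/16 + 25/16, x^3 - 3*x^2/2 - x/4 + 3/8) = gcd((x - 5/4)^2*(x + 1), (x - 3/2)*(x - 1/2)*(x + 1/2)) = 1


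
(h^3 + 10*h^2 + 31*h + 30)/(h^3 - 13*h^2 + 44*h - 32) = (h^3 + 10*h^2 + 31*h + 30)/(h^3 - 13*h^2 + 44*h - 32)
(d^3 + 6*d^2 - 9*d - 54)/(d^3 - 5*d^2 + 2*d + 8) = (d^3 + 6*d^2 - 9*d - 54)/(d^3 - 5*d^2 + 2*d + 8)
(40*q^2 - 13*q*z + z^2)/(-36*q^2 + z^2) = (-40*q^2 + 13*q*z - z^2)/(36*q^2 - z^2)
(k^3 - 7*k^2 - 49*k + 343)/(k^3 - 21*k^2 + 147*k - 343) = (k + 7)/(k - 7)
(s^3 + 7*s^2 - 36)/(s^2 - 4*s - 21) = (s^2 + 4*s - 12)/(s - 7)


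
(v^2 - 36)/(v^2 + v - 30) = (v - 6)/(v - 5)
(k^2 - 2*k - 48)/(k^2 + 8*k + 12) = (k - 8)/(k + 2)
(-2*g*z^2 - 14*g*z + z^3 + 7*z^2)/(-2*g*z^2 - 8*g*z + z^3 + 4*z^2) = (z + 7)/(z + 4)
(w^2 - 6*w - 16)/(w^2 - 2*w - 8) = (w - 8)/(w - 4)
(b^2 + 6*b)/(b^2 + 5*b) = (b + 6)/(b + 5)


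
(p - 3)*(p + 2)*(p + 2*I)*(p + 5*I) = p^4 - p^3 + 7*I*p^3 - 16*p^2 - 7*I*p^2 + 10*p - 42*I*p + 60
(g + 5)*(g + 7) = g^2 + 12*g + 35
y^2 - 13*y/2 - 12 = (y - 8)*(y + 3/2)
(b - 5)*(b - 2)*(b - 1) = b^3 - 8*b^2 + 17*b - 10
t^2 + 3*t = t*(t + 3)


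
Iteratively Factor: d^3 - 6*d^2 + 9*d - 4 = (d - 1)*(d^2 - 5*d + 4) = (d - 4)*(d - 1)*(d - 1)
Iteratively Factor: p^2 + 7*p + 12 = (p + 4)*(p + 3)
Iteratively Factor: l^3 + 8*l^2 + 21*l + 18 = (l + 3)*(l^2 + 5*l + 6) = (l + 3)^2*(l + 2)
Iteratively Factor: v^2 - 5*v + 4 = (v - 4)*(v - 1)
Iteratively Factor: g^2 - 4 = (g - 2)*(g + 2)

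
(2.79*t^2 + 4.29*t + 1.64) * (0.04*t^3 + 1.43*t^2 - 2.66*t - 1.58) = 0.1116*t^5 + 4.1613*t^4 - 1.2211*t^3 - 13.4744*t^2 - 11.1406*t - 2.5912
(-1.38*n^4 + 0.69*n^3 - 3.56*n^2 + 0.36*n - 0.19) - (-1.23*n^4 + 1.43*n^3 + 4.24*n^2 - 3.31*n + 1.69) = -0.15*n^4 - 0.74*n^3 - 7.8*n^2 + 3.67*n - 1.88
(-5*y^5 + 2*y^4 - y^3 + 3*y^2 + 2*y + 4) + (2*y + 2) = -5*y^5 + 2*y^4 - y^3 + 3*y^2 + 4*y + 6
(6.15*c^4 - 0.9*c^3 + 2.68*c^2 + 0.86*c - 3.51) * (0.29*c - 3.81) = 1.7835*c^5 - 23.6925*c^4 + 4.2062*c^3 - 9.9614*c^2 - 4.2945*c + 13.3731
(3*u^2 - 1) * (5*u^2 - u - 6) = 15*u^4 - 3*u^3 - 23*u^2 + u + 6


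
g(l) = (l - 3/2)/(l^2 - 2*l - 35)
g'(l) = (2 - 2*l)*(l - 3/2)/(l^2 - 2*l - 35)^2 + 1/(l^2 - 2*l - 35) = (l^2 - 2*l - (l - 1)*(2*l - 3) - 35)/(-l^2 + 2*l + 35)^2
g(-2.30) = 0.15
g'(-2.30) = -0.08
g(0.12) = 0.04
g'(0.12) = -0.03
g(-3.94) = 0.47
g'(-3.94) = -0.49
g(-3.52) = 0.32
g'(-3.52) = -0.25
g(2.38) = -0.03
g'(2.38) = -0.03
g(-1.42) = 0.10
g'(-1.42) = -0.05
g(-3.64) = 0.36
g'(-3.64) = -0.30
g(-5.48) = -1.17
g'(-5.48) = -2.35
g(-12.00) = -0.10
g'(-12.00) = -0.01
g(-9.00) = -0.16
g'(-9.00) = -0.04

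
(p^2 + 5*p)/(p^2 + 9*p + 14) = p*(p + 5)/(p^2 + 9*p + 14)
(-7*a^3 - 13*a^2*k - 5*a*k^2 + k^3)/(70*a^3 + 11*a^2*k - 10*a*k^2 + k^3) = (-a^2 - 2*a*k - k^2)/(10*a^2 + 3*a*k - k^2)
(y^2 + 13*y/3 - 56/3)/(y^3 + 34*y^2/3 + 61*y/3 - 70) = (3*y - 8)/(3*y^2 + 13*y - 30)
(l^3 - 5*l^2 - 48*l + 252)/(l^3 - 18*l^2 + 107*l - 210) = (l^2 + l - 42)/(l^2 - 12*l + 35)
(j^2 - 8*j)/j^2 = (j - 8)/j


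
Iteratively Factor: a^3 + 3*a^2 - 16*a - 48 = (a - 4)*(a^2 + 7*a + 12) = (a - 4)*(a + 4)*(a + 3)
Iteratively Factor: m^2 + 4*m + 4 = (m + 2)*(m + 2)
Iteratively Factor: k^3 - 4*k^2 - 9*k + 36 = (k + 3)*(k^2 - 7*k + 12) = (k - 3)*(k + 3)*(k - 4)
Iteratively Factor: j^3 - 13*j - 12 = (j - 4)*(j^2 + 4*j + 3) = (j - 4)*(j + 1)*(j + 3)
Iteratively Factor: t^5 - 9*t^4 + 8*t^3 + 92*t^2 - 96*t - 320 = (t - 5)*(t^4 - 4*t^3 - 12*t^2 + 32*t + 64) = (t - 5)*(t + 2)*(t^3 - 6*t^2 + 32) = (t - 5)*(t + 2)^2*(t^2 - 8*t + 16) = (t - 5)*(t - 4)*(t + 2)^2*(t - 4)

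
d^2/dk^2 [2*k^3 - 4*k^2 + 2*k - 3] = 12*k - 8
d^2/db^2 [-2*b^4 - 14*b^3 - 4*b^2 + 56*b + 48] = -24*b^2 - 84*b - 8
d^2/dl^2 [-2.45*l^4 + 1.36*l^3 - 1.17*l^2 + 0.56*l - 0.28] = -29.4*l^2 + 8.16*l - 2.34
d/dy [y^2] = 2*y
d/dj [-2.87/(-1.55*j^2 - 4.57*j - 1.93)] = (-8.897*j - 13.1159)/(1.55*j^2 + 4.57*j + 1.93)^2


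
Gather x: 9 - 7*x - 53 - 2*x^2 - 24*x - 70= -2*x^2 - 31*x - 114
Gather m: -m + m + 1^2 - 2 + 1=0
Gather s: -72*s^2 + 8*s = -72*s^2 + 8*s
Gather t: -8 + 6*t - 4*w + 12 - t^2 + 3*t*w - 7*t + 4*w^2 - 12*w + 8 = -t^2 + t*(3*w - 1) + 4*w^2 - 16*w + 12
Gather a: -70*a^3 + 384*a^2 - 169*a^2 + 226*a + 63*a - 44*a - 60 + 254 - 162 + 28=-70*a^3 + 215*a^2 + 245*a + 60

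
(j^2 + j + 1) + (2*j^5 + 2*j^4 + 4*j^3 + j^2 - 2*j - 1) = 2*j^5 + 2*j^4 + 4*j^3 + 2*j^2 - j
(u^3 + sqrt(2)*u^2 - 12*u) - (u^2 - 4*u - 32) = u^3 - u^2 + sqrt(2)*u^2 - 8*u + 32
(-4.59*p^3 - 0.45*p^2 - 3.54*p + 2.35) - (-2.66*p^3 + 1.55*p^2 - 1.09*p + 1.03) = -1.93*p^3 - 2.0*p^2 - 2.45*p + 1.32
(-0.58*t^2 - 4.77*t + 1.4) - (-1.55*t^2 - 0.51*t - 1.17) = 0.97*t^2 - 4.26*t + 2.57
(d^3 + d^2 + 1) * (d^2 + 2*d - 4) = d^5 + 3*d^4 - 2*d^3 - 3*d^2 + 2*d - 4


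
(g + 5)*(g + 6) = g^2 + 11*g + 30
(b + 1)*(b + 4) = b^2 + 5*b + 4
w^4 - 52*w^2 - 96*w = w*(w - 8)*(w + 2)*(w + 6)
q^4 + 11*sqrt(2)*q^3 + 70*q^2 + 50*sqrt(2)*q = q*(q + sqrt(2))*(q + 5*sqrt(2))^2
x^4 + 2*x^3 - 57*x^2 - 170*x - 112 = (x - 8)*(x + 1)*(x + 2)*(x + 7)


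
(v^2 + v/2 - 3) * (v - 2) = v^3 - 3*v^2/2 - 4*v + 6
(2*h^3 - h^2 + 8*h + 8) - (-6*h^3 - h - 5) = 8*h^3 - h^2 + 9*h + 13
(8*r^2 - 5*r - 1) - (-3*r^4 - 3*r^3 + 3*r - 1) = 3*r^4 + 3*r^3 + 8*r^2 - 8*r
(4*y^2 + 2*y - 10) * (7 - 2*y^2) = -8*y^4 - 4*y^3 + 48*y^2 + 14*y - 70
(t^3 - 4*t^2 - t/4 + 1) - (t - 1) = t^3 - 4*t^2 - 5*t/4 + 2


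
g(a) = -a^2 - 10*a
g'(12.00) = -34.00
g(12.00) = -264.00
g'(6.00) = -22.00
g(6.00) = -96.00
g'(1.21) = -12.42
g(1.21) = -13.56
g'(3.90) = -17.80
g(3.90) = -54.21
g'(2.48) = -14.96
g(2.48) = -30.95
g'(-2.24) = -5.52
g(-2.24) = 17.38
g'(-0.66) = -8.68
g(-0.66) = 6.16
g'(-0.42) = -9.16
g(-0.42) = 4.02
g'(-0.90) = -8.20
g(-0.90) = 8.19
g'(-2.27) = -5.46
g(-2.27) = 17.55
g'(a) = -2*a - 10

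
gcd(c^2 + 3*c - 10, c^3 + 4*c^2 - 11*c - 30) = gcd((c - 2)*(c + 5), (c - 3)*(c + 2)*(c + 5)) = c + 5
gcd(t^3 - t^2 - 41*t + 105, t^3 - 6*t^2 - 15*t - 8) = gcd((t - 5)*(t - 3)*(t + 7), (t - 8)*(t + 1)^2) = 1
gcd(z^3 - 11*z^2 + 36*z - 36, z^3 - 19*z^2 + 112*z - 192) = z - 3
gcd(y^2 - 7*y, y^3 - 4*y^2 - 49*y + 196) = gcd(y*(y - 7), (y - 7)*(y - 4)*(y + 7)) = y - 7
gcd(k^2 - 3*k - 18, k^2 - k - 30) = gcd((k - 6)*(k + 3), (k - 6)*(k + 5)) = k - 6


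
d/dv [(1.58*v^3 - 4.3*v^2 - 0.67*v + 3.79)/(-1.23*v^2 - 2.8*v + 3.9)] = (-1.9434*v^4 - 8.848*v^3 + 29.7019*v^2 - 24.2166*v + 7.999)/(1.5129*v^4 + 6.888*v^3 - 1.754*v^2 - 21.84*v + 15.21)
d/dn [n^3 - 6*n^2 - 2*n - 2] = 3*n^2 - 12*n - 2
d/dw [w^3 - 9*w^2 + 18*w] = 3*w^2 - 18*w + 18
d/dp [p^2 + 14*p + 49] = 2*p + 14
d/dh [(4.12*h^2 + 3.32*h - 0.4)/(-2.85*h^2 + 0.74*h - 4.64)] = (12.5108*h^2 - 40.5136*h - 15.1088)/(8.1225*h^4 - 4.218*h^3 + 26.9956*h^2 - 6.8672*h + 21.5296)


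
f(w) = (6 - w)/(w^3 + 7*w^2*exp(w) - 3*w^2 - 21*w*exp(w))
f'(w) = (6 - w)*(-7*w^2*exp(w) - 3*w^2 + 7*w*exp(w) + 6*w + 21*exp(w))/(w^3 + 7*w^2*exp(w) - 3*w^2 - 21*w*exp(w))^2 - 1/(w^3 + 7*w^2*exp(w) - 3*w^2 - 21*w*exp(w))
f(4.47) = 0.00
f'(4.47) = -0.00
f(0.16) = -1.53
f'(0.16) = 11.00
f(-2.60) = -0.28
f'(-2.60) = -0.33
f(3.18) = 0.03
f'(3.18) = -0.21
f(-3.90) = -0.10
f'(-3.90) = -0.06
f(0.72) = -0.21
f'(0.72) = 0.46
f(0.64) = -0.26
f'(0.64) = 0.60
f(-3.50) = -0.13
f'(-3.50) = -0.09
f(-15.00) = -0.00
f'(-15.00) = 0.00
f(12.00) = 0.00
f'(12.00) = 0.00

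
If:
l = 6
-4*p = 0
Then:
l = 6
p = 0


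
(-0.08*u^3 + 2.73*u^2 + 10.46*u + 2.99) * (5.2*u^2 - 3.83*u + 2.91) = -0.416*u^5 + 14.5024*u^4 + 43.7033*u^3 - 16.5695*u^2 + 18.9869*u + 8.7009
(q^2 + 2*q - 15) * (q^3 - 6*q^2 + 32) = q^5 - 4*q^4 - 27*q^3 + 122*q^2 + 64*q - 480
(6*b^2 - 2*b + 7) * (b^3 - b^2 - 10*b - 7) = 6*b^5 - 8*b^4 - 51*b^3 - 29*b^2 - 56*b - 49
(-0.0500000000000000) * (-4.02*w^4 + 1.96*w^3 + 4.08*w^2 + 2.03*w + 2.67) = 0.201*w^4 - 0.098*w^3 - 0.204*w^2 - 0.1015*w - 0.1335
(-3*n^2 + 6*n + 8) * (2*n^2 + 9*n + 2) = -6*n^4 - 15*n^3 + 64*n^2 + 84*n + 16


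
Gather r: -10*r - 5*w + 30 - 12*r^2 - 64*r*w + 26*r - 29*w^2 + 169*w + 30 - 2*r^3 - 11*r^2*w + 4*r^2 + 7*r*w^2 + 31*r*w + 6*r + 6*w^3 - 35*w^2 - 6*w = -2*r^3 + r^2*(-11*w - 8) + r*(7*w^2 - 33*w + 22) + 6*w^3 - 64*w^2 + 158*w + 60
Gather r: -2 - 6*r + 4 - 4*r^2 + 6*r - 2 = -4*r^2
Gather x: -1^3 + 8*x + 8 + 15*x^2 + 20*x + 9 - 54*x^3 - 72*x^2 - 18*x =-54*x^3 - 57*x^2 + 10*x + 16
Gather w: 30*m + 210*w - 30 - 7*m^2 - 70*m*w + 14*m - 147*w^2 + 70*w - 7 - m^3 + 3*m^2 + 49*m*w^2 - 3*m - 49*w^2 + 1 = -m^3 - 4*m^2 + 41*m + w^2*(49*m - 196) + w*(280 - 70*m) - 36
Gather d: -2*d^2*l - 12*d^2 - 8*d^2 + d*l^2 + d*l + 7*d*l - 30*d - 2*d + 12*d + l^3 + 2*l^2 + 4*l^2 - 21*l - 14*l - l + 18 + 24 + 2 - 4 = d^2*(-2*l - 20) + d*(l^2 + 8*l - 20) + l^3 + 6*l^2 - 36*l + 40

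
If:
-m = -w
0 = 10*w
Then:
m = 0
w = 0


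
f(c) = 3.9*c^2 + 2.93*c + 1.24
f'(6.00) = 49.73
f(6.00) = 159.22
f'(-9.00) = -67.27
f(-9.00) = 290.77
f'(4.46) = 37.72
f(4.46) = 91.89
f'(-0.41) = -0.27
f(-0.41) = 0.69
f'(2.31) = 20.95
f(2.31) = 28.82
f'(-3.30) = -22.81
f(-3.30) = 34.04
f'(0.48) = 6.67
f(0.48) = 3.54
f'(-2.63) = -17.58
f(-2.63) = 20.51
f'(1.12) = 11.67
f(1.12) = 9.41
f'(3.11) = 27.19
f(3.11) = 48.07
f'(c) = 7.8*c + 2.93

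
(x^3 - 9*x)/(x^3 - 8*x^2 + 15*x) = (x + 3)/(x - 5)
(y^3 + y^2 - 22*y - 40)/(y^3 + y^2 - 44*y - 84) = (y^2 - y - 20)/(y^2 - y - 42)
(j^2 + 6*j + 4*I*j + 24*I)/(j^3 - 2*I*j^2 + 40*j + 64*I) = (j + 6)/(j^2 - 6*I*j + 16)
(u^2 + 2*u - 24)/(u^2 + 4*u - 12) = (u - 4)/(u - 2)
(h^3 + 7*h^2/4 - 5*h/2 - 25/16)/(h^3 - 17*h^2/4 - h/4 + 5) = (h^2 + 3*h + 5/4)/(h^2 - 3*h - 4)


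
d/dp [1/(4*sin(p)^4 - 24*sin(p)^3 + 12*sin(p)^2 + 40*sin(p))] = (-2*sin(p)^3 + 9*sin(p)^2 - 3*sin(p) - 5)*cos(p)/(2*(sin(p)^3 - 6*sin(p)^2 + 3*sin(p) + 10)^2*sin(p)^2)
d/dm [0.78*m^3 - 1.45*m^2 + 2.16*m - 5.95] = 2.34*m^2 - 2.9*m + 2.16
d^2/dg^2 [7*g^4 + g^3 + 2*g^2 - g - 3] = 84*g^2 + 6*g + 4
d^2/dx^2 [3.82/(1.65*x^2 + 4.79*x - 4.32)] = (-20.7999*x^2 - 60.38274*x + 3.82*(3.3*x + 4.79)*(6.6*x + 9.58) + 54.45792)/(1.65*x^2 + 4.79*x - 4.32)^3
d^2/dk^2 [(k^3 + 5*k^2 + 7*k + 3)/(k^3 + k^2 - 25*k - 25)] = 8*(k^3 + 21*k^2 + 75*k + 175)/(k^6 - 75*k^4 + 1875*k^2 - 15625)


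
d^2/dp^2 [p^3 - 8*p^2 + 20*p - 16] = 6*p - 16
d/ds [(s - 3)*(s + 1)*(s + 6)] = 3*s^2 + 8*s - 15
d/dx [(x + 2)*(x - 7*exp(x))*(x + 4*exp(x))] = -3*x^2*exp(x) + 3*x^2 - 56*x*exp(2*x) - 12*x*exp(x) + 4*x - 140*exp(2*x) - 6*exp(x)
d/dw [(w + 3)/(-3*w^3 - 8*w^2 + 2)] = (-3*w^3 - 8*w^2 + w*(w + 3)*(9*w + 16) + 2)/(3*w^3 + 8*w^2 - 2)^2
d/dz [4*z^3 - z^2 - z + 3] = 12*z^2 - 2*z - 1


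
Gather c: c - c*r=c*(1 - r)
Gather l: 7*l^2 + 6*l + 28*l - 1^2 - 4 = 7*l^2 + 34*l - 5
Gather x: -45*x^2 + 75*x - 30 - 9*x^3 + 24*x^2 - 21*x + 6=-9*x^3 - 21*x^2 + 54*x - 24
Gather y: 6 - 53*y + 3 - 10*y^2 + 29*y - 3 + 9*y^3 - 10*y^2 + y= 9*y^3 - 20*y^2 - 23*y + 6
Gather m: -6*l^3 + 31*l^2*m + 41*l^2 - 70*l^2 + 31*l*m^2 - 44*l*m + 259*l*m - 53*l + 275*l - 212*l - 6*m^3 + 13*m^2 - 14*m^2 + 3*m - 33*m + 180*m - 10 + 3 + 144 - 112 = -6*l^3 - 29*l^2 + 10*l - 6*m^3 + m^2*(31*l - 1) + m*(31*l^2 + 215*l + 150) + 25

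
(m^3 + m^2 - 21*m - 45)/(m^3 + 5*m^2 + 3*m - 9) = (m - 5)/(m - 1)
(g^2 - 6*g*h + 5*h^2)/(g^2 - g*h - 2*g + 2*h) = (g - 5*h)/(g - 2)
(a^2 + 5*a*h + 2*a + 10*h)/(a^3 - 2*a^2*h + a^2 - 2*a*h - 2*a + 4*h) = (a + 5*h)/(a^2 - 2*a*h - a + 2*h)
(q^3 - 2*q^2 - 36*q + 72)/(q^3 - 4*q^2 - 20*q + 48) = (q + 6)/(q + 4)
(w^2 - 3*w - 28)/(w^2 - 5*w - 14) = (w + 4)/(w + 2)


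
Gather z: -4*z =-4*z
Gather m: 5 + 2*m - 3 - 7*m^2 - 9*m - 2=-7*m^2 - 7*m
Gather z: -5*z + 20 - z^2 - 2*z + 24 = -z^2 - 7*z + 44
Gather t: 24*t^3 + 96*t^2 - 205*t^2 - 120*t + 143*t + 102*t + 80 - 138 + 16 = 24*t^3 - 109*t^2 + 125*t - 42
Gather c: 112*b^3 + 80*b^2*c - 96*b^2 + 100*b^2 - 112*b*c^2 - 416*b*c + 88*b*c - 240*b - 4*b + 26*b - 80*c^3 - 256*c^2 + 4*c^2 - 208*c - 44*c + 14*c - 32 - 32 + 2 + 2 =112*b^3 + 4*b^2 - 218*b - 80*c^3 + c^2*(-112*b - 252) + c*(80*b^2 - 328*b - 238) - 60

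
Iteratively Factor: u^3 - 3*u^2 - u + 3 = (u - 3)*(u^2 - 1) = (u - 3)*(u + 1)*(u - 1)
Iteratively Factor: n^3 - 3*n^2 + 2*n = (n)*(n^2 - 3*n + 2) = n*(n - 1)*(n - 2)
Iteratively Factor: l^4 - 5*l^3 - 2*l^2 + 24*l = (l + 2)*(l^3 - 7*l^2 + 12*l) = l*(l + 2)*(l^2 - 7*l + 12) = l*(l - 4)*(l + 2)*(l - 3)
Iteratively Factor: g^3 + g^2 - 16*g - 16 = (g - 4)*(g^2 + 5*g + 4) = (g - 4)*(g + 1)*(g + 4)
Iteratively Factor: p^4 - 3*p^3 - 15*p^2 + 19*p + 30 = (p + 3)*(p^3 - 6*p^2 + 3*p + 10) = (p + 1)*(p + 3)*(p^2 - 7*p + 10) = (p - 5)*(p + 1)*(p + 3)*(p - 2)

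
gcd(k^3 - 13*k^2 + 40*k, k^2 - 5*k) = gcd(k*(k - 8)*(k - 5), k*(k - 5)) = k^2 - 5*k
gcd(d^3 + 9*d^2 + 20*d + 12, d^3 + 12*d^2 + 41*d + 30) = d^2 + 7*d + 6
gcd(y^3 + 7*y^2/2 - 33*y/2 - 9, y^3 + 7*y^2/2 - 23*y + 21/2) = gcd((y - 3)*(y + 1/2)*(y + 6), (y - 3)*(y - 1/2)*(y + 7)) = y - 3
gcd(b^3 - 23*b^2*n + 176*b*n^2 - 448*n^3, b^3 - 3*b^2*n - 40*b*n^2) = b - 8*n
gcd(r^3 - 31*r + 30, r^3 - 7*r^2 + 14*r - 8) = r - 1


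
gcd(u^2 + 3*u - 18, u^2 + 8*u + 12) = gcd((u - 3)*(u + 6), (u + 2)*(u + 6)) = u + 6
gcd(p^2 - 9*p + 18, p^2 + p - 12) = p - 3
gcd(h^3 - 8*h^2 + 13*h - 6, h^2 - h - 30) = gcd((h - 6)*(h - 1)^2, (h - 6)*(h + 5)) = h - 6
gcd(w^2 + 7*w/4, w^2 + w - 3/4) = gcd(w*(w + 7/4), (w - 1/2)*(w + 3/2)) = 1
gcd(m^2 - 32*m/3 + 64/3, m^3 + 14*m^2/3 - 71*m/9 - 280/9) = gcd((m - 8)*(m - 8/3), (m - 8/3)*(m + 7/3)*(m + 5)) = m - 8/3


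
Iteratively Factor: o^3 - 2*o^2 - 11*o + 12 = (o - 1)*(o^2 - o - 12) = (o - 1)*(o + 3)*(o - 4)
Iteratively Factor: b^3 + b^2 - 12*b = (b - 3)*(b^2 + 4*b) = b*(b - 3)*(b + 4)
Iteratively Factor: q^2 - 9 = (q - 3)*(q + 3)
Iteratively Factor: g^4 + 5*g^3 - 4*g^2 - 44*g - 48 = (g - 3)*(g^3 + 8*g^2 + 20*g + 16) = (g - 3)*(g + 2)*(g^2 + 6*g + 8) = (g - 3)*(g + 2)*(g + 4)*(g + 2)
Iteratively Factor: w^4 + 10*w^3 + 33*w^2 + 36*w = (w + 4)*(w^3 + 6*w^2 + 9*w) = (w + 3)*(w + 4)*(w^2 + 3*w) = w*(w + 3)*(w + 4)*(w + 3)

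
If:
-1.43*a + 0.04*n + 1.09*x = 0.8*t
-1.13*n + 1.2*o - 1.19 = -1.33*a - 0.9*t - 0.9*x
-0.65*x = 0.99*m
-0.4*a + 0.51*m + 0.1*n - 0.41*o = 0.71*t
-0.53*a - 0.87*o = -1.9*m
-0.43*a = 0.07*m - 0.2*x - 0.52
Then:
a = 9.39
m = -9.39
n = -4.49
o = -26.24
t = 2.48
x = 14.31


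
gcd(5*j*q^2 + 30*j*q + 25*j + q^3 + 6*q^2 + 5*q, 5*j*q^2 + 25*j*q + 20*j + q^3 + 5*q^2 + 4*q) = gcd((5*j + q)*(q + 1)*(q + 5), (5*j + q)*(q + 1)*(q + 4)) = 5*j*q + 5*j + q^2 + q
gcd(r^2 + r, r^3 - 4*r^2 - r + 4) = r + 1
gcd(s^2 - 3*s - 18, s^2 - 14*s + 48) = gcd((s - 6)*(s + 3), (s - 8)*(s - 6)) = s - 6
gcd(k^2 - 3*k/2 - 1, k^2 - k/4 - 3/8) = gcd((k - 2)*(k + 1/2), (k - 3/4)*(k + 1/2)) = k + 1/2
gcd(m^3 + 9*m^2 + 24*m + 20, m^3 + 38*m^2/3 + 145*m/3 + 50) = m + 5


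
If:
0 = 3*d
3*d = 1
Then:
No Solution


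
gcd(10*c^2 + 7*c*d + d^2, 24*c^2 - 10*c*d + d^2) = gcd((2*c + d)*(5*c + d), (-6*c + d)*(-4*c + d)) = 1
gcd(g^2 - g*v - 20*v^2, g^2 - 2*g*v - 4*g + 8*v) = 1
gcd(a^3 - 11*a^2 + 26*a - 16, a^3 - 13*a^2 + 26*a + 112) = a - 8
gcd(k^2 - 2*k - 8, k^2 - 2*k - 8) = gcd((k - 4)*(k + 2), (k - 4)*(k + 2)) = k^2 - 2*k - 8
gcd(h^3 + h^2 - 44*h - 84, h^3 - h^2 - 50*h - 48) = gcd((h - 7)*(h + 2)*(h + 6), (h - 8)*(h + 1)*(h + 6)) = h + 6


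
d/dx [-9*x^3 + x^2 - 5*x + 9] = -27*x^2 + 2*x - 5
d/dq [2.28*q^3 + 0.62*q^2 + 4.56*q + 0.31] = 6.84*q^2 + 1.24*q + 4.56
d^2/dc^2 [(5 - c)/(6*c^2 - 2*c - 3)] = 4*(2*(c - 5)*(6*c - 1)^2 + (9*c - 16)*(-6*c^2 + 2*c + 3))/(-6*c^2 + 2*c + 3)^3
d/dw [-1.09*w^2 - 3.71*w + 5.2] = -2.18*w - 3.71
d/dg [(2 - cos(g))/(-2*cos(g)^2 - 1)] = (-8*cos(g) + cos(2*g))*sin(g)/(cos(2*g) + 2)^2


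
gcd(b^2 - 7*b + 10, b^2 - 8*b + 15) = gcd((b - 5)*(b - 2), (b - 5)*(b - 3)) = b - 5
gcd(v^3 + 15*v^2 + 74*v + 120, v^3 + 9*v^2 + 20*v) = v^2 + 9*v + 20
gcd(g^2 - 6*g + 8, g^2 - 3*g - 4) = g - 4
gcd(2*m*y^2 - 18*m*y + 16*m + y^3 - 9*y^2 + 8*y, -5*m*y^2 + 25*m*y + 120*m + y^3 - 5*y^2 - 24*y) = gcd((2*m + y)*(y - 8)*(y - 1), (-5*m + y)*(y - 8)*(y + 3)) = y - 8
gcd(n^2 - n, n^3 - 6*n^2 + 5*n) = n^2 - n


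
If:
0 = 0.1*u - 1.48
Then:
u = 14.80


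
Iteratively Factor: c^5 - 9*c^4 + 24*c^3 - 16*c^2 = (c)*(c^4 - 9*c^3 + 24*c^2 - 16*c) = c*(c - 4)*(c^3 - 5*c^2 + 4*c) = c*(c - 4)^2*(c^2 - c) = c*(c - 4)^2*(c - 1)*(c)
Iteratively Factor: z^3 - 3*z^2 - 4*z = (z - 4)*(z^2 + z) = z*(z - 4)*(z + 1)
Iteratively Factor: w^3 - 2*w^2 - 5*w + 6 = (w - 3)*(w^2 + w - 2) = (w - 3)*(w + 2)*(w - 1)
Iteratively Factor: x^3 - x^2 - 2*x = (x)*(x^2 - x - 2) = x*(x - 2)*(x + 1)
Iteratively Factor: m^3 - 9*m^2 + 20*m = (m)*(m^2 - 9*m + 20) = m*(m - 5)*(m - 4)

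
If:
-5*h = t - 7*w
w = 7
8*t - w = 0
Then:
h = 77/8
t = 7/8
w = 7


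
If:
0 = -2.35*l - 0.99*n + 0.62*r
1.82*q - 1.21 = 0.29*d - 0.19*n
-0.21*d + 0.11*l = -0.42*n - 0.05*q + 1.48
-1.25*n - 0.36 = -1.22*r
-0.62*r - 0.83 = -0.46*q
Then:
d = -11.61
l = 0.42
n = -2.28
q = -0.95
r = -2.04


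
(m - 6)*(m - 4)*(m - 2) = m^3 - 12*m^2 + 44*m - 48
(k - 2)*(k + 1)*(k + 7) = k^3 + 6*k^2 - 9*k - 14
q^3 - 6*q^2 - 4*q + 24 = (q - 6)*(q - 2)*(q + 2)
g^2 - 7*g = g*(g - 7)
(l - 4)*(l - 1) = l^2 - 5*l + 4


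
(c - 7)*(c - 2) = c^2 - 9*c + 14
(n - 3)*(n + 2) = n^2 - n - 6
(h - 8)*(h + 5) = h^2 - 3*h - 40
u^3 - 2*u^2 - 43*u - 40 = (u - 8)*(u + 1)*(u + 5)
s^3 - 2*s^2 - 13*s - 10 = (s - 5)*(s + 1)*(s + 2)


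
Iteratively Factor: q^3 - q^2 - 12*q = (q - 4)*(q^2 + 3*q) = q*(q - 4)*(q + 3)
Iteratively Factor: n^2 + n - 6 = (n + 3)*(n - 2)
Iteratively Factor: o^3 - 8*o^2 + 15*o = (o - 3)*(o^2 - 5*o) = o*(o - 3)*(o - 5)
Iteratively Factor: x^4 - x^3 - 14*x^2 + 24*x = (x - 2)*(x^3 + x^2 - 12*x) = (x - 3)*(x - 2)*(x^2 + 4*x) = (x - 3)*(x - 2)*(x + 4)*(x)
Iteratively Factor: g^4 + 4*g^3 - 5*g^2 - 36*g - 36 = (g + 2)*(g^3 + 2*g^2 - 9*g - 18) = (g + 2)^2*(g^2 - 9) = (g - 3)*(g + 2)^2*(g + 3)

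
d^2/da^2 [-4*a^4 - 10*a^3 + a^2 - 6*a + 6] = -48*a^2 - 60*a + 2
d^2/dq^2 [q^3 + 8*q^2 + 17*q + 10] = 6*q + 16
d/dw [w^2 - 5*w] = 2*w - 5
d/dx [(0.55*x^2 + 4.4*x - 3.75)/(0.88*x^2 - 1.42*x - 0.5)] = (-4.653*x^2 + 6.05*x - 7.525)/(0.7744*x^4 - 2.4992*x^3 + 1.1364*x^2 + 1.42*x + 0.25)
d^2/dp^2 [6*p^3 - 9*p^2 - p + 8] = 36*p - 18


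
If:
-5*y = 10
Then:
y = -2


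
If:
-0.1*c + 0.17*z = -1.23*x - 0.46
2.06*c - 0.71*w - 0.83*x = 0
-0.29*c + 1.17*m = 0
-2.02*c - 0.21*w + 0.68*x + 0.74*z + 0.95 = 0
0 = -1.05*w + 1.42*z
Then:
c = 0.75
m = 0.18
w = 2.87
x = -0.61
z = 2.12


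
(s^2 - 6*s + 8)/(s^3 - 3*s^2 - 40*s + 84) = (s - 4)/(s^2 - s - 42)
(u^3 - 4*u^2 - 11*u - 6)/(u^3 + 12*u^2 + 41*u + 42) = (u^3 - 4*u^2 - 11*u - 6)/(u^3 + 12*u^2 + 41*u + 42)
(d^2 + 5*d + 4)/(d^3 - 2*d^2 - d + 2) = (d + 4)/(d^2 - 3*d + 2)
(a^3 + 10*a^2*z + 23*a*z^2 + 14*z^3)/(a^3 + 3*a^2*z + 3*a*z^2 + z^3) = (a^2 + 9*a*z + 14*z^2)/(a^2 + 2*a*z + z^2)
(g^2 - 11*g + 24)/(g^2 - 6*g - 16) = (g - 3)/(g + 2)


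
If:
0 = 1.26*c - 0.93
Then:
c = 0.74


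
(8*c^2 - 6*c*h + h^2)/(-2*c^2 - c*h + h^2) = (-4*c + h)/(c + h)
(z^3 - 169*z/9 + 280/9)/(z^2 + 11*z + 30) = (z^2 - 5*z + 56/9)/(z + 6)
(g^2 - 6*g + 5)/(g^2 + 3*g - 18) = (g^2 - 6*g + 5)/(g^2 + 3*g - 18)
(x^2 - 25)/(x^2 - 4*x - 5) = (x + 5)/(x + 1)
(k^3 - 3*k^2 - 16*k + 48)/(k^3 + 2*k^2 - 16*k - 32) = (k - 3)/(k + 2)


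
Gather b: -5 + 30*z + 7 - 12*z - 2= 18*z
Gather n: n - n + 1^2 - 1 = 0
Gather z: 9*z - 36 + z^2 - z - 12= z^2 + 8*z - 48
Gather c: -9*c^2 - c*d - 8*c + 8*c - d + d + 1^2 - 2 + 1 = -9*c^2 - c*d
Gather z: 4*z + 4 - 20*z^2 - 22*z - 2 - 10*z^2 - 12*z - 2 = -30*z^2 - 30*z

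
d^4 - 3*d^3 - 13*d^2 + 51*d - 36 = (d - 3)^2*(d - 1)*(d + 4)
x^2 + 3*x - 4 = (x - 1)*(x + 4)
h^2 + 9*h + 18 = (h + 3)*(h + 6)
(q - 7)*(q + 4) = q^2 - 3*q - 28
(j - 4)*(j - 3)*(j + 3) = j^3 - 4*j^2 - 9*j + 36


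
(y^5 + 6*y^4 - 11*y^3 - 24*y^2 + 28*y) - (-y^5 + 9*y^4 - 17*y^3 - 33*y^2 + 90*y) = 2*y^5 - 3*y^4 + 6*y^3 + 9*y^2 - 62*y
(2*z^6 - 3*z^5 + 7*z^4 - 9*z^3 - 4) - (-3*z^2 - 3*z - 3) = 2*z^6 - 3*z^5 + 7*z^4 - 9*z^3 + 3*z^2 + 3*z - 1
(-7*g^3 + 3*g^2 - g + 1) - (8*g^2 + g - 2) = -7*g^3 - 5*g^2 - 2*g + 3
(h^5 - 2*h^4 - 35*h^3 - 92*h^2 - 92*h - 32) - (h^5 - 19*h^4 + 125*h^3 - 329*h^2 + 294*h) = 17*h^4 - 160*h^3 + 237*h^2 - 386*h - 32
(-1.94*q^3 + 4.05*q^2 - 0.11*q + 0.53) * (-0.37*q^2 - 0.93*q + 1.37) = 0.7178*q^5 + 0.3057*q^4 - 6.3836*q^3 + 5.4547*q^2 - 0.6436*q + 0.7261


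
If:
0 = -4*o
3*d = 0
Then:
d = 0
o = 0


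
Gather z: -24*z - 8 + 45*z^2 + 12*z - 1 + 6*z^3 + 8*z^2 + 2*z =6*z^3 + 53*z^2 - 10*z - 9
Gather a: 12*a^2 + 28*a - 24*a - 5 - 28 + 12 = 12*a^2 + 4*a - 21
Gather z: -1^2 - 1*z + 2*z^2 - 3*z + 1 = 2*z^2 - 4*z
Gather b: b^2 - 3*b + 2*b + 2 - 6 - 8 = b^2 - b - 12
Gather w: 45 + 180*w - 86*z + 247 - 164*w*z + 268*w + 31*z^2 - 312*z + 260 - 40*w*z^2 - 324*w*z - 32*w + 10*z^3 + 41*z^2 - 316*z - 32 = w*(-40*z^2 - 488*z + 416) + 10*z^3 + 72*z^2 - 714*z + 520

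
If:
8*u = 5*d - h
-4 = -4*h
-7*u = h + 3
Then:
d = -5/7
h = 1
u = -4/7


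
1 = 1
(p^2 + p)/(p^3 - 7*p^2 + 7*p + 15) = p/(p^2 - 8*p + 15)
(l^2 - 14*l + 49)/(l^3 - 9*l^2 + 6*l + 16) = (l^2 - 14*l + 49)/(l^3 - 9*l^2 + 6*l + 16)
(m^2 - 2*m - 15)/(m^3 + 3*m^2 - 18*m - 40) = (m^2 - 2*m - 15)/(m^3 + 3*m^2 - 18*m - 40)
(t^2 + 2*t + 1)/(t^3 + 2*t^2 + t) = 1/t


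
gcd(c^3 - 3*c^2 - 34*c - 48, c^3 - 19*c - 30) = c^2 + 5*c + 6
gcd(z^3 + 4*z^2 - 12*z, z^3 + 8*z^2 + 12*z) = z^2 + 6*z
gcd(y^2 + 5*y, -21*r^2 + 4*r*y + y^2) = 1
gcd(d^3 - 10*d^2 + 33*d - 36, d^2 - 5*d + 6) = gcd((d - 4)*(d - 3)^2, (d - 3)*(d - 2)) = d - 3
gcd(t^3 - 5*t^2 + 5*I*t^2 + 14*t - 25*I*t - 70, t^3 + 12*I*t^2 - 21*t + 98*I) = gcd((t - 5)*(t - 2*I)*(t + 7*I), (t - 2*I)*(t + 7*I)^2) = t^2 + 5*I*t + 14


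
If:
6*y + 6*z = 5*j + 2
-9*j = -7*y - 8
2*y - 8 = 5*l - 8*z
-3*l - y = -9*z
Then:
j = 946/331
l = -292/993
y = 838/331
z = 182/993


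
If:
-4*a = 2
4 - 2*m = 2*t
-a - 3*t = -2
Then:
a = -1/2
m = 7/6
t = 5/6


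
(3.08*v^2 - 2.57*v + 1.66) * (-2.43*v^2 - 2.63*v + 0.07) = -7.4844*v^4 - 1.8553*v^3 + 2.9409*v^2 - 4.5457*v + 0.1162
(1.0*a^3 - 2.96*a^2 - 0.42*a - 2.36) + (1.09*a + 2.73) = 1.0*a^3 - 2.96*a^2 + 0.67*a + 0.37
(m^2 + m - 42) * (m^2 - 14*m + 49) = m^4 - 13*m^3 - 7*m^2 + 637*m - 2058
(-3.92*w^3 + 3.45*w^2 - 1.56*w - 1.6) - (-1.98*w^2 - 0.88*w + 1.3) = -3.92*w^3 + 5.43*w^2 - 0.68*w - 2.9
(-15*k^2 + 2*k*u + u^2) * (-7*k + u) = 105*k^3 - 29*k^2*u - 5*k*u^2 + u^3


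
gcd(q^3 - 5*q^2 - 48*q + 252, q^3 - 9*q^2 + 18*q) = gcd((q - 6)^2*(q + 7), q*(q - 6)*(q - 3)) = q - 6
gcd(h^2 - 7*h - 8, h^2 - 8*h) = h - 8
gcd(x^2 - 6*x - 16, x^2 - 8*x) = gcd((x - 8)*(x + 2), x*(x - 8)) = x - 8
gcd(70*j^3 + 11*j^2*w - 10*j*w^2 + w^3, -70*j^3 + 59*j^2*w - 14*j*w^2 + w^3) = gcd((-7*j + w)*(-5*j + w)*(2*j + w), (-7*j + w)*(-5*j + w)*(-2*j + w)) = 35*j^2 - 12*j*w + w^2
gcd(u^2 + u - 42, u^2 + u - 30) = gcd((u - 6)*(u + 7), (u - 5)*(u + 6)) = 1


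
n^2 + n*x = n*(n + x)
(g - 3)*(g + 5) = g^2 + 2*g - 15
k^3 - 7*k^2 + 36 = (k - 6)*(k - 3)*(k + 2)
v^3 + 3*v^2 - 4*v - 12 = (v - 2)*(v + 2)*(v + 3)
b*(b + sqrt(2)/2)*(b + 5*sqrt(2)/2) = b^3 + 3*sqrt(2)*b^2 + 5*b/2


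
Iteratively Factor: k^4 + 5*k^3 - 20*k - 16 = (k + 1)*(k^3 + 4*k^2 - 4*k - 16) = (k + 1)*(k + 2)*(k^2 + 2*k - 8) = (k + 1)*(k + 2)*(k + 4)*(k - 2)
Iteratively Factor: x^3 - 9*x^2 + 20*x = (x)*(x^2 - 9*x + 20) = x*(x - 5)*(x - 4)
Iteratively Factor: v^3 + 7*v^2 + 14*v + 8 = (v + 2)*(v^2 + 5*v + 4) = (v + 2)*(v + 4)*(v + 1)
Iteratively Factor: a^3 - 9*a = (a + 3)*(a^2 - 3*a) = a*(a + 3)*(a - 3)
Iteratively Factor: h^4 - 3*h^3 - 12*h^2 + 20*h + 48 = (h + 2)*(h^3 - 5*h^2 - 2*h + 24) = (h - 3)*(h + 2)*(h^2 - 2*h - 8) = (h - 4)*(h - 3)*(h + 2)*(h + 2)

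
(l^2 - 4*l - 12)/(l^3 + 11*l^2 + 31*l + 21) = (l^2 - 4*l - 12)/(l^3 + 11*l^2 + 31*l + 21)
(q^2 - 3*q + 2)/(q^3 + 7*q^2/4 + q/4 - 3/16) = 16*(q^2 - 3*q + 2)/(16*q^3 + 28*q^2 + 4*q - 3)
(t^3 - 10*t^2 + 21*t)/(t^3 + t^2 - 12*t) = (t - 7)/(t + 4)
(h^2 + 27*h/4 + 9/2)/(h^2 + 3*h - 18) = (h + 3/4)/(h - 3)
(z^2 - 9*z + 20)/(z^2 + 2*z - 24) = (z - 5)/(z + 6)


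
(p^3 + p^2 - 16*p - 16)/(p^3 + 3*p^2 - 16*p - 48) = (p + 1)/(p + 3)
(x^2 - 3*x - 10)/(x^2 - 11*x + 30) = (x + 2)/(x - 6)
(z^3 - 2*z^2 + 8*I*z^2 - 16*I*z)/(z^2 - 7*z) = (z^2 + z*(-2 + 8*I) - 16*I)/(z - 7)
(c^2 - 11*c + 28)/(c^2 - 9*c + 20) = (c - 7)/(c - 5)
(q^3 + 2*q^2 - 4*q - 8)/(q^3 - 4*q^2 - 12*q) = (q^2 - 4)/(q*(q - 6))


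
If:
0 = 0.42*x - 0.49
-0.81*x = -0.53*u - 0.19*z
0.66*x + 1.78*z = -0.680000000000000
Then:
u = 2.08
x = 1.17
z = -0.81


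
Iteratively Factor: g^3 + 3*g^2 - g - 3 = (g + 3)*(g^2 - 1) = (g - 1)*(g + 3)*(g + 1)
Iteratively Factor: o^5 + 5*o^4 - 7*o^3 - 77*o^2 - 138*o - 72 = (o + 3)*(o^4 + 2*o^3 - 13*o^2 - 38*o - 24) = (o - 4)*(o + 3)*(o^3 + 6*o^2 + 11*o + 6) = (o - 4)*(o + 2)*(o + 3)*(o^2 + 4*o + 3) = (o - 4)*(o + 1)*(o + 2)*(o + 3)*(o + 3)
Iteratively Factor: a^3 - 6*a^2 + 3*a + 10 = (a + 1)*(a^2 - 7*a + 10) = (a - 5)*(a + 1)*(a - 2)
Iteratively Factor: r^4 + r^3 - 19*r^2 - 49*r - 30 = (r + 2)*(r^3 - r^2 - 17*r - 15) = (r + 1)*(r + 2)*(r^2 - 2*r - 15) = (r + 1)*(r + 2)*(r + 3)*(r - 5)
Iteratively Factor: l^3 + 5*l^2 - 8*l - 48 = (l + 4)*(l^2 + l - 12) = (l - 3)*(l + 4)*(l + 4)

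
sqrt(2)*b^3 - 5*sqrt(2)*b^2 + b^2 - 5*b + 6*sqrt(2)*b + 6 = (b - 3)*(b - 2)*(sqrt(2)*b + 1)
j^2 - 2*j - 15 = (j - 5)*(j + 3)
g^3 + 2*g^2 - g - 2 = (g - 1)*(g + 1)*(g + 2)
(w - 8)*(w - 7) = w^2 - 15*w + 56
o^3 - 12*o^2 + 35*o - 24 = (o - 8)*(o - 3)*(o - 1)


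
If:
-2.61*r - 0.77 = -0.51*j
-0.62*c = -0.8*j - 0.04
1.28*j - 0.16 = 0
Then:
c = 0.23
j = 0.12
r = -0.27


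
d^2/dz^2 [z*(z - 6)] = 2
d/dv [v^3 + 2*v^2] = v*(3*v + 4)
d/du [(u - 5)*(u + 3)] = 2*u - 2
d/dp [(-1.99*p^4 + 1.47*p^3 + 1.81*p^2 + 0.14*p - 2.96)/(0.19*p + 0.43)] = (-1.1343*p^4 - 2.8642*p^3 + 2.2402*p^2 + 1.5566*p + 0.6226)/(0.0361*p^2 + 0.1634*p + 0.1849)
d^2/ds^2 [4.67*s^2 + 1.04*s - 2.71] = 9.34000000000000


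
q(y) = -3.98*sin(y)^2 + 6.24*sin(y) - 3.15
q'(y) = -7.96*sin(y)*cos(y) + 6.24*cos(y)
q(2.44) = -0.78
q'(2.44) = -0.84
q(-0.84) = -10.00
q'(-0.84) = 8.12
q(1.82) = -0.84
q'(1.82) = 0.36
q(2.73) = -1.29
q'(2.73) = -2.80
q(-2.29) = -10.10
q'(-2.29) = -8.06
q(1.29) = -0.83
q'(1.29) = -0.39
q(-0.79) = -9.59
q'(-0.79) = 8.37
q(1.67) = -0.88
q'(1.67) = 0.17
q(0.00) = -3.15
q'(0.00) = 6.24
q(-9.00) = -6.40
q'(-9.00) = -8.67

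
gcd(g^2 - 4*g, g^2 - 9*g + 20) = g - 4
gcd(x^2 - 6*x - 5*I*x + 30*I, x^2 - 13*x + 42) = x - 6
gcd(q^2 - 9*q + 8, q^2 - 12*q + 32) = q - 8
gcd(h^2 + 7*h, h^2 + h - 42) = h + 7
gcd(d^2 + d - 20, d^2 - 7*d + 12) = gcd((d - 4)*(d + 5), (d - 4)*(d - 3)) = d - 4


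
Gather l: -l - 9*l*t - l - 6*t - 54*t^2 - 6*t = l*(-9*t - 2) - 54*t^2 - 12*t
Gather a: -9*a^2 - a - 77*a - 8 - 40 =-9*a^2 - 78*a - 48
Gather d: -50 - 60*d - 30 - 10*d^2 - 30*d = -10*d^2 - 90*d - 80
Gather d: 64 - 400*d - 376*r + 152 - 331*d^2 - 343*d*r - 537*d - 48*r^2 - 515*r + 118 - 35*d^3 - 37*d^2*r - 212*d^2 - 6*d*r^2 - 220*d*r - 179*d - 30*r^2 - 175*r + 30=-35*d^3 + d^2*(-37*r - 543) + d*(-6*r^2 - 563*r - 1116) - 78*r^2 - 1066*r + 364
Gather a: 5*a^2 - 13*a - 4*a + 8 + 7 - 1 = 5*a^2 - 17*a + 14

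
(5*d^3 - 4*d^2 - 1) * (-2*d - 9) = -10*d^4 - 37*d^3 + 36*d^2 + 2*d + 9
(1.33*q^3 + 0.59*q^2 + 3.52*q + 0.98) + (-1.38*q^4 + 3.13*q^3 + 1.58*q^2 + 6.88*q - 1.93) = -1.38*q^4 + 4.46*q^3 + 2.17*q^2 + 10.4*q - 0.95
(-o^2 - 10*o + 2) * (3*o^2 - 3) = -3*o^4 - 30*o^3 + 9*o^2 + 30*o - 6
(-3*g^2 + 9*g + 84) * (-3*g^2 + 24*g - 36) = 9*g^4 - 99*g^3 + 72*g^2 + 1692*g - 3024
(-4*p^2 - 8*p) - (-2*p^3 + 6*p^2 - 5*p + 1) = 2*p^3 - 10*p^2 - 3*p - 1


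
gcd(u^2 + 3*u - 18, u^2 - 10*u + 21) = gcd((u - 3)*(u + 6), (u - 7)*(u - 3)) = u - 3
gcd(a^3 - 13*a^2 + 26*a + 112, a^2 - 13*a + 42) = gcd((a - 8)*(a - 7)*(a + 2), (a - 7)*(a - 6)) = a - 7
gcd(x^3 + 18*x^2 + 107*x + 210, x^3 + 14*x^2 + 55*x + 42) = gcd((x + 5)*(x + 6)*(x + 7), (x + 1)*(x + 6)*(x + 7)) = x^2 + 13*x + 42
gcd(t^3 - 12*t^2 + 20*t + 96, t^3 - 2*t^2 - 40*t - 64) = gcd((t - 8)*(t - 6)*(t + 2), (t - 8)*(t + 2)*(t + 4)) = t^2 - 6*t - 16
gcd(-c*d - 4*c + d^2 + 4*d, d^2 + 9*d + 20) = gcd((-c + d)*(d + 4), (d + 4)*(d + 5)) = d + 4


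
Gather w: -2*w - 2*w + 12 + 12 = 24 - 4*w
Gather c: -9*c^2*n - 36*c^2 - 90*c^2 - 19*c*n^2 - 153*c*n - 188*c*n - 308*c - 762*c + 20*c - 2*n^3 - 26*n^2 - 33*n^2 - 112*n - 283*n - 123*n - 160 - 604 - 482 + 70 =c^2*(-9*n - 126) + c*(-19*n^2 - 341*n - 1050) - 2*n^3 - 59*n^2 - 518*n - 1176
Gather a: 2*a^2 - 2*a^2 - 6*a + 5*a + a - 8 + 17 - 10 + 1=0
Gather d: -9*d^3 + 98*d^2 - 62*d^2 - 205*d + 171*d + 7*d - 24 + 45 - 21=-9*d^3 + 36*d^2 - 27*d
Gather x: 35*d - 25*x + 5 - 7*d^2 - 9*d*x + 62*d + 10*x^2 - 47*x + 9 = -7*d^2 + 97*d + 10*x^2 + x*(-9*d - 72) + 14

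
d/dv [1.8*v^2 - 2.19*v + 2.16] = 3.6*v - 2.19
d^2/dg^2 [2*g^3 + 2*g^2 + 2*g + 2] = 12*g + 4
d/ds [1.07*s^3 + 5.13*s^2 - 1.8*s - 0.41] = 3.21*s^2 + 10.26*s - 1.8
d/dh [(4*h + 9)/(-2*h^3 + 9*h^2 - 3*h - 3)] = (16*h^3 + 18*h^2 - 162*h + 15)/(4*h^6 - 36*h^5 + 93*h^4 - 42*h^3 - 45*h^2 + 18*h + 9)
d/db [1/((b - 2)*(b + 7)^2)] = ((2 - b)*(b + 7) - 2*(b - 2)^2)/((b - 2)^3*(b + 7)^3)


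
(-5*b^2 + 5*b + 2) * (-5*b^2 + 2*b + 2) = 25*b^4 - 35*b^3 - 10*b^2 + 14*b + 4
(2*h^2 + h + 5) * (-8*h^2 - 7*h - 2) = -16*h^4 - 22*h^3 - 51*h^2 - 37*h - 10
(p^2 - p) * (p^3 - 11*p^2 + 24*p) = p^5 - 12*p^4 + 35*p^3 - 24*p^2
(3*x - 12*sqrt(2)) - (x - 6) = 2*x - 12*sqrt(2) + 6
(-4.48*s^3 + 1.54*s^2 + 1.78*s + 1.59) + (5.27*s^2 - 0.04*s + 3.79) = -4.48*s^3 + 6.81*s^2 + 1.74*s + 5.38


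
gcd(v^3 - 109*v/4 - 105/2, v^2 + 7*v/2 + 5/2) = v + 5/2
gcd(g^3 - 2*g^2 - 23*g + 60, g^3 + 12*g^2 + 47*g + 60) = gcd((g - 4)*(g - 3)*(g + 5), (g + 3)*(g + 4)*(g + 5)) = g + 5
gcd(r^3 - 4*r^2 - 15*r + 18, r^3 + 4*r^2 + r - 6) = r^2 + 2*r - 3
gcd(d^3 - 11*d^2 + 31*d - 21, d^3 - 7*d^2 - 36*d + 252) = d - 7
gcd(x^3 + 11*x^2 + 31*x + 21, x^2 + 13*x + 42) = x + 7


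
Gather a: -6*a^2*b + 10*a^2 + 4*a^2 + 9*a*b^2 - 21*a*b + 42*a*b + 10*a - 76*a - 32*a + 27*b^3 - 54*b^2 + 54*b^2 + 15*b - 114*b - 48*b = a^2*(14 - 6*b) + a*(9*b^2 + 21*b - 98) + 27*b^3 - 147*b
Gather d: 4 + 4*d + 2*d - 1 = 6*d + 3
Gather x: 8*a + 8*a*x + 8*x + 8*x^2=8*a + 8*x^2 + x*(8*a + 8)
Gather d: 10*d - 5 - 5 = 10*d - 10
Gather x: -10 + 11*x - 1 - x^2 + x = -x^2 + 12*x - 11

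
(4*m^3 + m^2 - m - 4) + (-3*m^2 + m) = 4*m^3 - 2*m^2 - 4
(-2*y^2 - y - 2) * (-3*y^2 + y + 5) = 6*y^4 + y^3 - 5*y^2 - 7*y - 10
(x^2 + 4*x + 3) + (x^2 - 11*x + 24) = 2*x^2 - 7*x + 27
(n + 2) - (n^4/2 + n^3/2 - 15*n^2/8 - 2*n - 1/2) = -n^4/2 - n^3/2 + 15*n^2/8 + 3*n + 5/2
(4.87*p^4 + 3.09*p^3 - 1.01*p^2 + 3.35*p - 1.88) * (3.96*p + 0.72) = 19.2852*p^5 + 15.7428*p^4 - 1.7748*p^3 + 12.5388*p^2 - 5.0328*p - 1.3536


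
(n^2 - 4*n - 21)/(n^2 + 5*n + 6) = (n - 7)/(n + 2)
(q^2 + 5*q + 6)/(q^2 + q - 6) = (q + 2)/(q - 2)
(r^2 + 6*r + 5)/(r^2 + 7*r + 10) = (r + 1)/(r + 2)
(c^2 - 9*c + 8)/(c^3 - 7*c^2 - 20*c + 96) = (c - 1)/(c^2 + c - 12)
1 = 1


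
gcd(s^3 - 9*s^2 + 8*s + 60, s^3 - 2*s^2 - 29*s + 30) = s - 6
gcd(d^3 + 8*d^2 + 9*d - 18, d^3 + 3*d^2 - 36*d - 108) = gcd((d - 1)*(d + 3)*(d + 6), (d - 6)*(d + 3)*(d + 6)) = d^2 + 9*d + 18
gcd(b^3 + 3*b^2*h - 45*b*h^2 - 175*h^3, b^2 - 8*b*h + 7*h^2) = b - 7*h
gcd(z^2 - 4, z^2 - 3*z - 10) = z + 2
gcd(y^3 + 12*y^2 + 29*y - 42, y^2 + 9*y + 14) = y + 7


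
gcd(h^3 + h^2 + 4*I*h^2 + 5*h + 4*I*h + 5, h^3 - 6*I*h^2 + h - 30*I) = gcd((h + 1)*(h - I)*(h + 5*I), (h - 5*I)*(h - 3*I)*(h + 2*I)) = 1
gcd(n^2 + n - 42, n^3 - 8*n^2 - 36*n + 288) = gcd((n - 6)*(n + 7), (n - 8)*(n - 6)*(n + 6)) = n - 6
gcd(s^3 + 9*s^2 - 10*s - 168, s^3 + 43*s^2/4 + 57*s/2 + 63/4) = s + 7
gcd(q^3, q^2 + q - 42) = 1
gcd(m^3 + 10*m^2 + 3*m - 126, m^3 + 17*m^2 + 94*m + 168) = m^2 + 13*m + 42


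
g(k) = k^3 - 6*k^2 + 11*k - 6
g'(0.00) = 11.00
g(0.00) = -6.00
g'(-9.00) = 362.00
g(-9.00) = -1320.00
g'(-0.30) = 14.87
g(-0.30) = -9.87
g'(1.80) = -0.88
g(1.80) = 0.19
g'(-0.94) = 24.93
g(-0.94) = -22.47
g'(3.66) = 7.27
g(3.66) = 2.91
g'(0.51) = 5.66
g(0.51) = -1.82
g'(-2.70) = 65.27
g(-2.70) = -99.12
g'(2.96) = 1.76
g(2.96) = -0.08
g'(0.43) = 6.39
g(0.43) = -2.30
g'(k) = 3*k^2 - 12*k + 11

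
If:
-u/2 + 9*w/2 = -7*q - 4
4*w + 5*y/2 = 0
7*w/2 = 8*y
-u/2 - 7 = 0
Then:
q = -11/7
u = -14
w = 0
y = 0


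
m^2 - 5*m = m*(m - 5)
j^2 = j^2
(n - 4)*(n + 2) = n^2 - 2*n - 8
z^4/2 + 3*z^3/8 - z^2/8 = z^2*(z/2 + 1/2)*(z - 1/4)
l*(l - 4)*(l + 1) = l^3 - 3*l^2 - 4*l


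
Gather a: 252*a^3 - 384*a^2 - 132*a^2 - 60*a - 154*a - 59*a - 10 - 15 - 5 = 252*a^3 - 516*a^2 - 273*a - 30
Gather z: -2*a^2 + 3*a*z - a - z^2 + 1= -2*a^2 + 3*a*z - a - z^2 + 1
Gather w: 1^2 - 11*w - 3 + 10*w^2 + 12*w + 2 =10*w^2 + w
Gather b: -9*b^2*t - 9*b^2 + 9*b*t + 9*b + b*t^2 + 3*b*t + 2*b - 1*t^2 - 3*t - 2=b^2*(-9*t - 9) + b*(t^2 + 12*t + 11) - t^2 - 3*t - 2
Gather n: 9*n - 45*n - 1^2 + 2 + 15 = 16 - 36*n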